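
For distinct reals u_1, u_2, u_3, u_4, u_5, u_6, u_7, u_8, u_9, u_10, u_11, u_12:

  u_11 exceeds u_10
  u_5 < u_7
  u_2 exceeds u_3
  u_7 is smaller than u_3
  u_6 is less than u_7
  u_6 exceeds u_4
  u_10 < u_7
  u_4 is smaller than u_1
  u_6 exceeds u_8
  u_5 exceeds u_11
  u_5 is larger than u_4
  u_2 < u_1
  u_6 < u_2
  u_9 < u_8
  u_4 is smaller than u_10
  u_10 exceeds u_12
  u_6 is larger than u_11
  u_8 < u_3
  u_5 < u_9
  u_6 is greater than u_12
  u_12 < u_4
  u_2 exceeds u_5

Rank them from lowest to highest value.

Nothing is placed below u_12, so it is least; from there u_12 < u_4; u_4 < u_10; u_10 < u_11; u_11 < u_5; u_5 < u_9; u_9 < u_8; u_8 < u_6; u_6 < u_7; u_7 < u_3; u_3 < u_2; u_2 < u_1, each given directly.

u_12 < u_4 < u_10 < u_11 < u_5 < u_9 < u_8 < u_6 < u_7 < u_3 < u_2 < u_1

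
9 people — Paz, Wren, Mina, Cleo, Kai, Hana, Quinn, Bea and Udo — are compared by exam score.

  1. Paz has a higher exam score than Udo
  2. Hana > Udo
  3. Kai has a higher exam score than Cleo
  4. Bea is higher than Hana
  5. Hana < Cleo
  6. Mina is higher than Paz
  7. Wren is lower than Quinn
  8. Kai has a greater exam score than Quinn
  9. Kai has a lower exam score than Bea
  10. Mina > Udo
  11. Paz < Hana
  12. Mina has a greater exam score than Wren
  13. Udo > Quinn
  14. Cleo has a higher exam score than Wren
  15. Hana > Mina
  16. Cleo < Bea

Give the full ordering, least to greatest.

Nothing is placed below Wren, so it is least; from there Wren < Quinn; Quinn < Udo; Udo < Paz; Paz < Mina; Mina < Hana; Hana < Cleo; Cleo < Kai; Kai < Bea, each given directly.

Wren < Quinn < Udo < Paz < Mina < Hana < Cleo < Kai < Bea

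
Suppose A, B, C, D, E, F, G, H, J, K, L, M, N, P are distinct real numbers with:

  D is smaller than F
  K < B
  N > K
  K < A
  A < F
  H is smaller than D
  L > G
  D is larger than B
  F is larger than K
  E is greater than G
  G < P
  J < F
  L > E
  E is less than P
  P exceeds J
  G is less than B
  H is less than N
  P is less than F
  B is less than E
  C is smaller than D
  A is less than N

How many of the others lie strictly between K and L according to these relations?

2

The relations place K below L. An element lies strictly between them when it is forced above K and also forced below L.
Above K: {B, E, D, A, P, F, N}. Below L: {G, B, E}.
Intersection: {B, E} — 2.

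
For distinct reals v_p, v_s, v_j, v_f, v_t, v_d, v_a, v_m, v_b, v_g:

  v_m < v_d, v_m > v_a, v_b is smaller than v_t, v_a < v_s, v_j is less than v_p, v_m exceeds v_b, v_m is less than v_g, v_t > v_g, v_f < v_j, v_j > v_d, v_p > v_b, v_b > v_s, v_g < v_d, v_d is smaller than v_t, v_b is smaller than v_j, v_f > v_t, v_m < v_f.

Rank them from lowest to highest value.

Nothing is placed below v_a, so it is least; from there v_a < v_s; v_s < v_b; v_b < v_m; v_m < v_g; v_g < v_d; v_d < v_t; v_t < v_f; v_f < v_j; v_j < v_p, each given directly.

v_a < v_s < v_b < v_m < v_g < v_d < v_t < v_f < v_j < v_p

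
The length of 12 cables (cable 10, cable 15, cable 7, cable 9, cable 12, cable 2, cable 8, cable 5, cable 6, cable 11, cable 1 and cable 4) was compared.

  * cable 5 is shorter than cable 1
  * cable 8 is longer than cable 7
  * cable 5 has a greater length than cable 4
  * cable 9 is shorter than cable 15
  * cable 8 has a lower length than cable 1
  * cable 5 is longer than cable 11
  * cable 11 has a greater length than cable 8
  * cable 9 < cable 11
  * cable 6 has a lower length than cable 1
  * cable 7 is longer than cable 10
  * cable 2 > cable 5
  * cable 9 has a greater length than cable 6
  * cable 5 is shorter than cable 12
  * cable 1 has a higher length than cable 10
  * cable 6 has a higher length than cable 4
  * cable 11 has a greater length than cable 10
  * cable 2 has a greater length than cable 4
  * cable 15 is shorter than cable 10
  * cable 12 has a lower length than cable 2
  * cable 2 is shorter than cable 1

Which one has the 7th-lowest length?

cable 8

Chaining the given pairs: cable 4 < cable 6 < cable 9 < cable 15 < cable 10 < cable 7 < cable 8 < cable 11 < cable 5 < cable 12 < cable 2 < cable 1.
Counting 7 from the smallest end gives cable 8.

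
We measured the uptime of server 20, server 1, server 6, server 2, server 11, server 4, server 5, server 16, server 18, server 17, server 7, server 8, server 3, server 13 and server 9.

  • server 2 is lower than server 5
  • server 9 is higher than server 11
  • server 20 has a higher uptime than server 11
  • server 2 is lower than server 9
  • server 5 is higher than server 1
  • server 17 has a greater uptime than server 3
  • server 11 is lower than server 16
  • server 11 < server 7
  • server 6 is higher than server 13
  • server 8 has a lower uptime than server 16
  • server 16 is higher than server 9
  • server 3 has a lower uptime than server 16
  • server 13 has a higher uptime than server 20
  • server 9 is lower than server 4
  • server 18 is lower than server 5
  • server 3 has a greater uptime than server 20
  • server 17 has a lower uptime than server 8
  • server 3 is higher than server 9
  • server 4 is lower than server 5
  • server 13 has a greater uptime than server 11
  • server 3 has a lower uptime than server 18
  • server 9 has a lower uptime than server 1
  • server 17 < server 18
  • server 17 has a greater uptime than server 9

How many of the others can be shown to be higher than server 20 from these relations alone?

From server 20 the given relations immediately reach server 13, server 3.
From those, server 6, server 17, server 18, server 16 — 6 in total.
From those, server 8, server 5 — 8 in total.
No other element is forced above server 20 by the given relations, so the count is 8.

8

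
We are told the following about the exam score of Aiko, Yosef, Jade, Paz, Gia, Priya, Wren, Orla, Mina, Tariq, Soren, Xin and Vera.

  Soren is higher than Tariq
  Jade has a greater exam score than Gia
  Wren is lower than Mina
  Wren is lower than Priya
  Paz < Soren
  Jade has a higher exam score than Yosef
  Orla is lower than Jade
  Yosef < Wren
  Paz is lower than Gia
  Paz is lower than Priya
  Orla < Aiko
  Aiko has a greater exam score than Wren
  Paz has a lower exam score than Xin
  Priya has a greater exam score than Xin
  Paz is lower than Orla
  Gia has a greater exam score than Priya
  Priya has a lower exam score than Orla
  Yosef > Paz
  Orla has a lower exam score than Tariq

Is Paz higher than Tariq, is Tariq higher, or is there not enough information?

Tariq

The relevant relations are Paz < Yosef; Yosef < Wren; Wren < Priya; Priya < Orla; Orla < Tariq.
Together: Paz < Yosef < Wren < Priya < Orla < Tariq.
So Tariq is higher.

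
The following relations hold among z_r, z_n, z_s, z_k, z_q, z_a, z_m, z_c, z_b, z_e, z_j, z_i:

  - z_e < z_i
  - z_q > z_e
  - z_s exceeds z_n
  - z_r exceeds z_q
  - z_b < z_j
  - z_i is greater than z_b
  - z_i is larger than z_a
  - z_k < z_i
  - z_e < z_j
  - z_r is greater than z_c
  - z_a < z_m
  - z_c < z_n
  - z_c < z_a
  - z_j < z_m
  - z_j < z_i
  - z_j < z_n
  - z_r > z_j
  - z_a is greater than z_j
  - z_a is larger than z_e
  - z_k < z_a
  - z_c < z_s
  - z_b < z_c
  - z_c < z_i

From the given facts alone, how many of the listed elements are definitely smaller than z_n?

4

From z_n the given relations immediately reach z_j, z_c.
From those, z_b, z_e — 4 in total.
Nothing else is reachable below z_n; 4 in all.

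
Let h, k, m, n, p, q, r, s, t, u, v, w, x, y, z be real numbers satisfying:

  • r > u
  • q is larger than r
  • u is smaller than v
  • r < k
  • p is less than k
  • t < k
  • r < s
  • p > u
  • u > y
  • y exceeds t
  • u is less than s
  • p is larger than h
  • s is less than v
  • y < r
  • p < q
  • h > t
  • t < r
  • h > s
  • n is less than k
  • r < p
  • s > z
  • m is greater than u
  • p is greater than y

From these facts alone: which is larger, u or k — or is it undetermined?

Link the given pairs in sequence: u < r; r < s; s < h; h < p; p < k.
Together: u < r < s < h < p < k.
So k is larger.

k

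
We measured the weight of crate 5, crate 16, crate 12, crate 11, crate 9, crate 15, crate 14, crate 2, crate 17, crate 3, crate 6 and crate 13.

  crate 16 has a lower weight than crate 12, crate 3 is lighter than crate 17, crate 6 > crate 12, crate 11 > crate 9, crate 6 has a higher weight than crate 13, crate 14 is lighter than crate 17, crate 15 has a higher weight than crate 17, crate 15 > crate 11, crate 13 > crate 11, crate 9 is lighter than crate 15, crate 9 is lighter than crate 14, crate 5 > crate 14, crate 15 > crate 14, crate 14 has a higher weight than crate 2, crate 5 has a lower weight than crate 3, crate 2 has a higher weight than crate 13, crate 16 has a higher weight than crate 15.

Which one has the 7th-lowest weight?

Piecing the relations together gives one ordering: crate 9 < crate 11 < crate 13 < crate 2 < crate 14 < crate 5 < crate 3 < crate 17 < crate 15 < crate 16 < crate 12 < crate 6.
Counting 7 from the smallest end gives crate 3.

crate 3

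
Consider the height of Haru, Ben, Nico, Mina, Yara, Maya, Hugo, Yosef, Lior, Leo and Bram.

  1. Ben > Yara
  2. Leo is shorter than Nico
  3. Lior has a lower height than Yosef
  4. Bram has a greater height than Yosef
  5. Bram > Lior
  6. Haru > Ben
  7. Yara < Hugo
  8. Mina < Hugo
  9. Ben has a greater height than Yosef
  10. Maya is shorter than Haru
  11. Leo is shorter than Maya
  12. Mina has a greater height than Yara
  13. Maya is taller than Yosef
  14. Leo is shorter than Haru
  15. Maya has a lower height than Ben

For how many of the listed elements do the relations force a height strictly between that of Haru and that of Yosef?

Chaining upward from Yosef reaches: Maya, Ben, Bram.
Chaining downward from Haru reaches: Yara, Leo, Lior, Maya, Ben.
Strictly between Yosef and Haru are those in both lists: Maya, Ben — 2 elements.

2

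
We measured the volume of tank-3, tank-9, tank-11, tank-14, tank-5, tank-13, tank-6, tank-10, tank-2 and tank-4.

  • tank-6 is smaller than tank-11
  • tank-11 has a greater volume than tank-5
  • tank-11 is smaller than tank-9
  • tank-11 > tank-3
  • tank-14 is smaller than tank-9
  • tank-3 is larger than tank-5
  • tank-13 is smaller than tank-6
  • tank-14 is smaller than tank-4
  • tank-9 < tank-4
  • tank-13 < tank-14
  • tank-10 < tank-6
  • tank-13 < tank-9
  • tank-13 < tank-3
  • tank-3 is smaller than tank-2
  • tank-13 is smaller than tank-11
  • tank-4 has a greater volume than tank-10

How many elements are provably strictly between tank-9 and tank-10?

Chaining upward from tank-10 reaches: tank-6, tank-11, tank-4.
Chaining downward from tank-9 reaches: tank-13, tank-5, tank-6, tank-3, tank-14, tank-11.
Strictly between tank-10 and tank-9 are those in both lists: tank-6, tank-11 — 2 elements.

2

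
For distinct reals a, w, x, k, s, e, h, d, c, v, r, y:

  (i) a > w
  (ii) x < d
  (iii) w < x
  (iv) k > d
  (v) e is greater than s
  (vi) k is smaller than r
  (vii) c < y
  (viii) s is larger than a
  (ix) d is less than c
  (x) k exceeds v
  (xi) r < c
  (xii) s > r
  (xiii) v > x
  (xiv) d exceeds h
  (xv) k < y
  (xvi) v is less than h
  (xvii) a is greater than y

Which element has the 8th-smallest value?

The consecutive relations fix a unique order: w < x < v < h < d < k < r < c < y < a < s < e.
The 8th smallest is c.

c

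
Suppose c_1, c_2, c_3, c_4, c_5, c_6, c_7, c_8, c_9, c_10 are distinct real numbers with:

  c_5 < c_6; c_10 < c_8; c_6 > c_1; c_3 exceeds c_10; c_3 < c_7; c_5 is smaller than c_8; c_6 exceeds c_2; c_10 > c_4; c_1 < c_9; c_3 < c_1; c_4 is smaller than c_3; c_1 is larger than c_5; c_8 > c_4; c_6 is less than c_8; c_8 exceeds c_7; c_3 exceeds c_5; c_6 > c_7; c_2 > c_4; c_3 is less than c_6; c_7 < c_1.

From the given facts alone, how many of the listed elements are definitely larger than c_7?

4

The elements the relations force above c_7 are c_1, c_9, c_6, c_8 — no chain reaches any other.
That is 4.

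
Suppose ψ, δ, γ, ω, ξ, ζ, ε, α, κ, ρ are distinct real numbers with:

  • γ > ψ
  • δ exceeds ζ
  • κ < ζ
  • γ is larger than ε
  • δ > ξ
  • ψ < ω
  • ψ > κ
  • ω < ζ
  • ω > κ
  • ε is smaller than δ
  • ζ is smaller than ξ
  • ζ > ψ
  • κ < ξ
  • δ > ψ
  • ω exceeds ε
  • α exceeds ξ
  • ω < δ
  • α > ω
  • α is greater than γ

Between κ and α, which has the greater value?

α

κ < ψ and ψ < ω give κ < ω.
Then ω < ζ extends the chain to ζ.
Then ζ < ξ extends the chain to ξ.
With ξ < α: κ < ψ < ω < ζ < ξ < α.
So κ < α; α is the larger of the two.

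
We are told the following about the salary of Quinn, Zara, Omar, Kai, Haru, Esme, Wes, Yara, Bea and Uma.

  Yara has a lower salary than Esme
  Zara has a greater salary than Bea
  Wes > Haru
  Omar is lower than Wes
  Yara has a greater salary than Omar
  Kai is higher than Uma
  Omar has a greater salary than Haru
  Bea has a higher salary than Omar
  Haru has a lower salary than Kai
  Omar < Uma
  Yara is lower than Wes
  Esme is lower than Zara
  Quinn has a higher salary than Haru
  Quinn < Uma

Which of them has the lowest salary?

Haru

Omar is not least since Haru < Omar; Yara is not least since Omar < Yara; Bea is not least since Omar < Bea; Quinn is not least since Haru < Quinn; Uma is not least since Omar < Uma; Esme is not least since Yara < Esme; Wes is not least since Haru < Wes; Kai is not least since Uma < Kai; Zara is not least since Esme < Zara.
Only Haru has nothing below it, so Haru is the lowest salary.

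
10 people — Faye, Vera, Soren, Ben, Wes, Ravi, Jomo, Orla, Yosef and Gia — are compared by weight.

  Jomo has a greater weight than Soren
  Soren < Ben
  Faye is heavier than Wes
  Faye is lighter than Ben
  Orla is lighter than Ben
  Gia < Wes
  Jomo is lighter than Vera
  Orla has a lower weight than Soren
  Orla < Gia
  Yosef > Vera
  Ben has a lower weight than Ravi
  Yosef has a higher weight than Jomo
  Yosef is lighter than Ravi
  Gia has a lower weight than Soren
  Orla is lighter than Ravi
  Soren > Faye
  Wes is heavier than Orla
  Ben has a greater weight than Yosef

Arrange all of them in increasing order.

The consecutive links are each given: Orla < Gia; Gia < Wes; Wes < Faye; Faye < Soren; Soren < Jomo; Jomo < Vera; Vera < Yosef; Yosef < Ben; Ben < Ravi.

Orla < Gia < Wes < Faye < Soren < Jomo < Vera < Yosef < Ben < Ravi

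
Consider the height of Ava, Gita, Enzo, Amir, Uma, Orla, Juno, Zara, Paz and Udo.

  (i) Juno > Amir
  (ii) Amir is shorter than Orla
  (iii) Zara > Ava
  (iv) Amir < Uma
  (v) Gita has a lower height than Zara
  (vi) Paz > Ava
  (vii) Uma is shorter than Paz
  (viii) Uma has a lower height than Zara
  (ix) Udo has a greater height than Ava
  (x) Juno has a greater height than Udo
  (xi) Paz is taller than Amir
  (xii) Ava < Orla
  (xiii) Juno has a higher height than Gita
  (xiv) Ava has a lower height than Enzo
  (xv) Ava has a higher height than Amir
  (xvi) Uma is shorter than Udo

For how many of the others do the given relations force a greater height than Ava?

The elements the relations force above Ava are Enzo, Udo, Orla, Paz, Zara, Juno — no chain reaches any other.
That is 6.

6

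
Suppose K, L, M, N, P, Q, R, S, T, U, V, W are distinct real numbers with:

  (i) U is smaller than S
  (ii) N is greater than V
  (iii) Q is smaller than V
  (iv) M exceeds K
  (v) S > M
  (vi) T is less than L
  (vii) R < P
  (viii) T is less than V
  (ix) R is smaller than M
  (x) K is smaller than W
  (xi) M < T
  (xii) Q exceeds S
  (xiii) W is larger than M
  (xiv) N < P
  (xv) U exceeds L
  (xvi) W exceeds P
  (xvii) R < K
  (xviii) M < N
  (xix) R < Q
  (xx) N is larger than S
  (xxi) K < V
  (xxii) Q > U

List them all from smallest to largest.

The consecutive links are each given: R < K; K < M; M < T; T < L; L < U; U < S; S < Q; Q < V; V < N; N < P; P < W.

R < K < M < T < L < U < S < Q < V < N < P < W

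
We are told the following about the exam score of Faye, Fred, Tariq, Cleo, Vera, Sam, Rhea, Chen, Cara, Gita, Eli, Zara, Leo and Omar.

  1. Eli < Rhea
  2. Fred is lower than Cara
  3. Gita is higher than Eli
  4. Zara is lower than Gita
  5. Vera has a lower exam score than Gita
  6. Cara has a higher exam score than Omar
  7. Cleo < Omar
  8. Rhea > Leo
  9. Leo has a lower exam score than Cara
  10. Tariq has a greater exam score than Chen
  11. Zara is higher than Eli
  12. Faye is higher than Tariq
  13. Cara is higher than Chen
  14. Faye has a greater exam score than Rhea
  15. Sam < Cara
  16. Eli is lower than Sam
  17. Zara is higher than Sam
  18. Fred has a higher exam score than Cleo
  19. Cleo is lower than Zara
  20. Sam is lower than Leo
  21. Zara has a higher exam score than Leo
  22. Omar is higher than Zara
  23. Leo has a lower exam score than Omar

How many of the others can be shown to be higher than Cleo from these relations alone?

Directly above Cleo: Fred, Zara, Omar.
One step further: Gita, Cara (5 so far).
No other element is forced above Cleo by the given relations, so the count is 5.

5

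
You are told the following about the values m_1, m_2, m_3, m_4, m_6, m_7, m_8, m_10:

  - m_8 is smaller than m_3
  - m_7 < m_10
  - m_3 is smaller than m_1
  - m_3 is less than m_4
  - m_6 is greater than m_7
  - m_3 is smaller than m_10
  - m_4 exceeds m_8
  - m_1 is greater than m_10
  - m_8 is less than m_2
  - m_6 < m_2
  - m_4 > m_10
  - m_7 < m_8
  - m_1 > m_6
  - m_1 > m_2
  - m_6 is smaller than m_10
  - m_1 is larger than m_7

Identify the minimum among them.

m_7

m_8 is not least since m_7 < m_8; m_6 is not least since m_7 < m_6; m_3 is not least since m_8 < m_3; m_10 is not least since m_6 < m_10; m_2 is not least since m_8 < m_2; m_4 is not least since m_10 < m_4; m_1 is not least since m_7 < m_1.
Only m_7 has nothing below it, so m_7 is the minimum.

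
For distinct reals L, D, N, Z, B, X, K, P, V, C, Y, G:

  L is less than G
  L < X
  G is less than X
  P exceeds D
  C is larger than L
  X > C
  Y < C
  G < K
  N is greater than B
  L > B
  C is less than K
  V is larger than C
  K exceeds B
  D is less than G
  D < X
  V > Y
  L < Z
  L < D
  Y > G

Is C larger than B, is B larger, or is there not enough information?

B < L and L < D give B < D.
Then D < G extends the chain to G.
Then G < Y extends the chain to Y.
With Y < C: B < L < D < G < Y < C.
So C is larger.

C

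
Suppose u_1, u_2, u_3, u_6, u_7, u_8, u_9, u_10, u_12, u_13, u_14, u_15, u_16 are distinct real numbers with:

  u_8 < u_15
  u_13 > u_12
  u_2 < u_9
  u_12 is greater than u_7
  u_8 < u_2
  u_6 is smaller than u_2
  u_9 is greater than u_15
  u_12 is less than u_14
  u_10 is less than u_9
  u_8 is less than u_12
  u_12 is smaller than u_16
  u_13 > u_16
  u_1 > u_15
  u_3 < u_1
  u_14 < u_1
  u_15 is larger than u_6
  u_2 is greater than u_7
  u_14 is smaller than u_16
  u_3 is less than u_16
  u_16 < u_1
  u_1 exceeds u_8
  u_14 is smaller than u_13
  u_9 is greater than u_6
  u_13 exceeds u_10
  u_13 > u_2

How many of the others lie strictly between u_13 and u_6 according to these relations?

1

The relations place u_6 below u_13. An element lies strictly between them when it is forced above u_6 and also forced below u_13.
Above u_6: {u_2, u_15, u_9, u_1}. Below u_13: {u_8, u_7, u_12, u_3, u_2, u_14, u_10, u_16}.
Intersection: {u_2} — 1.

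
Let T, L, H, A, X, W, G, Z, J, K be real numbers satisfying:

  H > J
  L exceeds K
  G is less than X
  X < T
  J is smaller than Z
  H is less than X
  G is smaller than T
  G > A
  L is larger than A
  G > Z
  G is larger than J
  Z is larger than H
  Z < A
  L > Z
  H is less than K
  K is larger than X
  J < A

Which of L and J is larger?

L

Chaining the given relations: J < H < Z < A < G < X < K < L.
So J < L; L is the larger of the two.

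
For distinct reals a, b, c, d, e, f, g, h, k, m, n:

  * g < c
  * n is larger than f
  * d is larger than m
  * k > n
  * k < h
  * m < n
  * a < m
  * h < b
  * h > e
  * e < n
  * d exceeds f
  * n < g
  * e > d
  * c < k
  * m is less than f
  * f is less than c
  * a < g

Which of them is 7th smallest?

g

Chaining the given pairs: a < m < f < d < e < n < g < c < k < h < b.
The 7th smallest is g.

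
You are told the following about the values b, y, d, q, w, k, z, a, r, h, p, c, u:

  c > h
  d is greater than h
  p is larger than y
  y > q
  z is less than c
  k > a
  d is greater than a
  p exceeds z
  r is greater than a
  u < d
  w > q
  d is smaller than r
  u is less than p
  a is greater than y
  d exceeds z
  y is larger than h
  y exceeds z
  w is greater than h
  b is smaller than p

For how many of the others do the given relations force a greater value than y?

5

Directly above y: a, p.
One step further: d, k, r (5 so far).
No other element is forced above y by the given relations, so the count is 5.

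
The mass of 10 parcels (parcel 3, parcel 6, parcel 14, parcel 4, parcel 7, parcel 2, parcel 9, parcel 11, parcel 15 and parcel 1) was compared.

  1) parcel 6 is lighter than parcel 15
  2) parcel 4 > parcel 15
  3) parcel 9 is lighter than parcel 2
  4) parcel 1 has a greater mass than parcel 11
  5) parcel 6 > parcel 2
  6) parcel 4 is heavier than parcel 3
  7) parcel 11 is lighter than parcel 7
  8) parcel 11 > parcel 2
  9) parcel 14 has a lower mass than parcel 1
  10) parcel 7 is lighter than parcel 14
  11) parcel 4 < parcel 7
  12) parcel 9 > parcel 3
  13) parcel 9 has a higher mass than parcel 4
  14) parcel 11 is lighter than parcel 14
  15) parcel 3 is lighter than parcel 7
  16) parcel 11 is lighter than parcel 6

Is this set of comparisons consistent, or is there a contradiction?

Chaining the given relations yields parcel 9 < parcel 2 < parcel 11 < parcel 6 < parcel 15 < parcel 4, so parcel 9 < parcel 4. But one relation states parcel 4 < parcel 9. These cannot both hold.

inconsistent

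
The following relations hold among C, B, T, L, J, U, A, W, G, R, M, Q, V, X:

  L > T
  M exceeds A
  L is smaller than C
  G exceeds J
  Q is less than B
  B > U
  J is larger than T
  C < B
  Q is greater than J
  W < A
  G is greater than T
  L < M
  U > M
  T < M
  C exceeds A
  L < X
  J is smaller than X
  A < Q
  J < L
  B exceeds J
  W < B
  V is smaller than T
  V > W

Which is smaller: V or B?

V

Link the given pairs in sequence: V < T; T < J; J < L; L < M; M < U; U < B.
Together: V < T < J < L < M < U < B.
So V < B; V is the smaller of the two.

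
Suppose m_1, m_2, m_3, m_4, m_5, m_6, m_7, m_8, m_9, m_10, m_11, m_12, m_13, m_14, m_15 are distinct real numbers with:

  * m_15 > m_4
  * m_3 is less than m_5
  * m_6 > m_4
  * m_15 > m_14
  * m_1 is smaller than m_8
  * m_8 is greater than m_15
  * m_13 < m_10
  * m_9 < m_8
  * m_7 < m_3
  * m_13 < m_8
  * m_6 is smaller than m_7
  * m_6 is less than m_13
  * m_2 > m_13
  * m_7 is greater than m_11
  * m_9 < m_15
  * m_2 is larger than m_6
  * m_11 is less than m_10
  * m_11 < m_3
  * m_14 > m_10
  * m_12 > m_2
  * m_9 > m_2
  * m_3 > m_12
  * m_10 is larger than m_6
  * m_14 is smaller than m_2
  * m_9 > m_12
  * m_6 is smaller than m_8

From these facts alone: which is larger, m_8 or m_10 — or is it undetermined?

m_8

m_10 < m_14 and m_14 < m_2 give m_10 < m_2.
Then m_2 < m_12 extends the chain to m_12.
Then m_12 < m_9 extends the chain to m_9.
With m_9 < m_8: m_10 < m_14 < m_2 < m_12 < m_9 < m_8.
So m_8 is larger.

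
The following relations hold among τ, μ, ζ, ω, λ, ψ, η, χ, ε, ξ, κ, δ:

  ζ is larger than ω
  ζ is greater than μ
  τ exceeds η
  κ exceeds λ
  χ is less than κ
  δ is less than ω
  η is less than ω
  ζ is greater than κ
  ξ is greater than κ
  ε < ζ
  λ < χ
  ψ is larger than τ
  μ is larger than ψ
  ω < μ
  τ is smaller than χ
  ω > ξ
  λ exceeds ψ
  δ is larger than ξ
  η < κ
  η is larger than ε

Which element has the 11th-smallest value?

The consecutive relations fix a unique order: ε < η < τ < ψ < λ < χ < κ < ξ < δ < ω < μ < ζ.
Counting 11 from the smallest end gives μ.

μ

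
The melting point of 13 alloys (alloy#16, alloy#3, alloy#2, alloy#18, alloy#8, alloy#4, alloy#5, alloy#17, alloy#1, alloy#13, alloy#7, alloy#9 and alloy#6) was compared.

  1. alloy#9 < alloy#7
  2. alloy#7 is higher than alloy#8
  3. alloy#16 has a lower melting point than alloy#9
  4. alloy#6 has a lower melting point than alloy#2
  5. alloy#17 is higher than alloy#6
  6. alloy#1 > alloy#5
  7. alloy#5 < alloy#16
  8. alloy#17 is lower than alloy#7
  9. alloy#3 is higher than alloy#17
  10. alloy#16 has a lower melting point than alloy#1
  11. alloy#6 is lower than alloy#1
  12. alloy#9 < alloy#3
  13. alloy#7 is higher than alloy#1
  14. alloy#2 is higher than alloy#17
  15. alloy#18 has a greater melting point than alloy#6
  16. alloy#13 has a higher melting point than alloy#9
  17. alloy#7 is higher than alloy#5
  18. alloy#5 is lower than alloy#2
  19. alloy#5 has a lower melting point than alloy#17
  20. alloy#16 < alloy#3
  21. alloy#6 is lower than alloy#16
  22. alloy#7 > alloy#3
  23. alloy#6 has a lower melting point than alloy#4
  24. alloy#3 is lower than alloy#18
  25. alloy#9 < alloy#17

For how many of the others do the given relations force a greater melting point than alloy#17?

4

Directly above alloy#17: alloy#2, alloy#3, alloy#7.
One step further: alloy#18 (4 so far).
No other element is forced above alloy#17 by the given relations, so the count is 4.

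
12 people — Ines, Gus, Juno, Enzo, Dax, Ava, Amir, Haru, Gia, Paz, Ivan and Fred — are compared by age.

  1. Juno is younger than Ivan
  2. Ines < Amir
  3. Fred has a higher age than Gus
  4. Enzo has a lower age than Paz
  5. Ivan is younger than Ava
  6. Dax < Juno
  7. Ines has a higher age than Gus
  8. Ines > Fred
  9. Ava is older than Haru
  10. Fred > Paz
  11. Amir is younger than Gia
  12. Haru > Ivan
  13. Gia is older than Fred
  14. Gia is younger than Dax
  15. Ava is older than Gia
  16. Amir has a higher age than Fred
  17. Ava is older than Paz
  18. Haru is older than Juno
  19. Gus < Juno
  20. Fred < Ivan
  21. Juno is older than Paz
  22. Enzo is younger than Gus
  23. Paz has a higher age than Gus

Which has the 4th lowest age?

Fred

Chaining the given pairs: Enzo < Gus < Paz < Fred < Ines < Amir < Gia < Dax < Juno < Ivan < Haru < Ava.
The 4th smallest is Fred.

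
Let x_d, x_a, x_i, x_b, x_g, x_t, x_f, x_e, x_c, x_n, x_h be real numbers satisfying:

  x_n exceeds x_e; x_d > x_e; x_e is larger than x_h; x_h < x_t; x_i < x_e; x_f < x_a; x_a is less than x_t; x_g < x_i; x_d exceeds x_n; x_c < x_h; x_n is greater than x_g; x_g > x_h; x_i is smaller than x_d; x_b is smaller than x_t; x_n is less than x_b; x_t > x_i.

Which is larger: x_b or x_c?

Following the relations from x_c: x_c < x_h < x_g < x_i < x_e < x_n < x_b.
So x_c < x_b; x_b is the larger of the two.

x_b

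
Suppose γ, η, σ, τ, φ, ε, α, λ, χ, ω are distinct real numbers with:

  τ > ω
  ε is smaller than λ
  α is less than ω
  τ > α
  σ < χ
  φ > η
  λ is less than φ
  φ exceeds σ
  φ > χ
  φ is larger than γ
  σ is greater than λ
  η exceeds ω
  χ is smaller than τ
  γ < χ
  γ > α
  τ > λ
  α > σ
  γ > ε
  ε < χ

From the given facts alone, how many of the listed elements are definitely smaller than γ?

Directly below γ: ε, α.
One step further: σ (3 so far).
One step further: λ (4 so far).
Nothing else is reachable below γ; 4 in all.

4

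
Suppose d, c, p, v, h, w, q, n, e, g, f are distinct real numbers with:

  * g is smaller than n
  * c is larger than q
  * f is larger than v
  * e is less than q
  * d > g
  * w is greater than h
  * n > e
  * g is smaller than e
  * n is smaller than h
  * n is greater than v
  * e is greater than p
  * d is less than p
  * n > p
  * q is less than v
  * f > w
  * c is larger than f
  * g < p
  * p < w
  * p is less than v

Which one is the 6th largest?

Chaining the given pairs: g < d < p < e < q < v < n < h < w < f < c.
The 6th largest is v.

v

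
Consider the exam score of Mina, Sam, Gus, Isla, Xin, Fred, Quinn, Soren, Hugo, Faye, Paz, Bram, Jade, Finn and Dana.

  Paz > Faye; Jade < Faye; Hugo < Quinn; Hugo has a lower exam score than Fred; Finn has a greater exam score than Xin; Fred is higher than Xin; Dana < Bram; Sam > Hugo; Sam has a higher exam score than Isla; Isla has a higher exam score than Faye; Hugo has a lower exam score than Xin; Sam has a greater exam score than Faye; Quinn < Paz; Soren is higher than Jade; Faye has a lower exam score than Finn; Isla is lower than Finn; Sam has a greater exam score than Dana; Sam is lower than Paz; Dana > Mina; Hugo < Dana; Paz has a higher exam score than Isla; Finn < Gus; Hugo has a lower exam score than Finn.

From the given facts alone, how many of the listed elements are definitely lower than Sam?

6

The elements the relations force below Sam are Jade, Faye, Hugo, Mina, Dana, Isla — no chain reaches any other.
That is 6.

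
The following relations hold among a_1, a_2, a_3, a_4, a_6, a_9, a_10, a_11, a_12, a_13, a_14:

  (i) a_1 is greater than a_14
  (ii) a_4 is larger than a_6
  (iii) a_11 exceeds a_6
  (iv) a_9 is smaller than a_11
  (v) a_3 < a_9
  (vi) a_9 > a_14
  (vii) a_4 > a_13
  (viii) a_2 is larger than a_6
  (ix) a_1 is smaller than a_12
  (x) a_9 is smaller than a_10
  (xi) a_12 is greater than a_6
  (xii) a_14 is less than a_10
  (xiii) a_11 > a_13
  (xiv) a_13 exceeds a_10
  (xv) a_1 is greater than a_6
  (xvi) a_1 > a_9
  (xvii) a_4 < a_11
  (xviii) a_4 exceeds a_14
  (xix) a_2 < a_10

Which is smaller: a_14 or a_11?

a_14 < a_9 and a_9 < a_10 give a_14 < a_10.
With a_10 < a_13: a_14 < a_9 < a_10 < a_13.
With a_13 < a_4: a_14 < a_9 < a_10 < a_13 < a_4.
Then a_4 < a_11 extends the chain to a_11.
So a_14 < a_11; a_14 is the smaller of the two.

a_14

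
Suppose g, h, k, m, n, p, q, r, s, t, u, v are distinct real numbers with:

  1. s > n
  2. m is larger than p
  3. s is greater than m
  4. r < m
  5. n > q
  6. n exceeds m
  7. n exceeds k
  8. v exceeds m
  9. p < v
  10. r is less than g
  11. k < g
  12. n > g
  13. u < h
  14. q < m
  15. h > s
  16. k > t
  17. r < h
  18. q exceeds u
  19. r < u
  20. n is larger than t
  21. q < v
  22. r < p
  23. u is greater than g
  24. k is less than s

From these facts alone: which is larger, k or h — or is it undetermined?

h

k < g < u < q < m < s < h, by transitivity through g, u, q, m, s.
So h is larger.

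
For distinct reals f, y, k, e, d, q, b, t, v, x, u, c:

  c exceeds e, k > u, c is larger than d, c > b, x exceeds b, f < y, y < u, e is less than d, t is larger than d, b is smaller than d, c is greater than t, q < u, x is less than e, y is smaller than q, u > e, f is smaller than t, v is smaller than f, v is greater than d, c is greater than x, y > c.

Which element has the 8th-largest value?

v

Chaining the given pairs: b < x < e < d < v < f < t < c < y < q < u < k.
Counting 8 from the largest end gives v.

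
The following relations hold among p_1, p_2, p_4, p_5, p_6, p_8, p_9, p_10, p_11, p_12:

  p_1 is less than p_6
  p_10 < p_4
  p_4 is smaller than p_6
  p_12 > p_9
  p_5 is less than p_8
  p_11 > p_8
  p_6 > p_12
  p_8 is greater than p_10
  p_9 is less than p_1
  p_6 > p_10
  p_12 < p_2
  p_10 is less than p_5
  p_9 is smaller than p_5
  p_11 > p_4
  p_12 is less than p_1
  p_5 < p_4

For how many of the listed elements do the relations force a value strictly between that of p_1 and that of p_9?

1

The relations place p_9 below p_1. An element lies strictly between them when it is forced above p_9 and also forced below p_1.
Above p_9: {p_5, p_8, p_12, p_4, p_2, p_11, p_6}. Below p_1: {p_12}.
Intersection: {p_12} — 1.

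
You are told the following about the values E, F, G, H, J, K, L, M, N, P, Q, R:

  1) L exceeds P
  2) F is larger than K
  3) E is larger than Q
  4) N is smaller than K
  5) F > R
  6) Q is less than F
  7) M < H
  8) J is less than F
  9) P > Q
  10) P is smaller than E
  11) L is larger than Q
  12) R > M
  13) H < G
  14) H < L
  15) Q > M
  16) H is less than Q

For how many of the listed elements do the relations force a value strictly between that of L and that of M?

3

The relations place M below L. An element lies strictly between them when it is forced above M and also forced below L.
Above M: {H, Q, G, P, E, R, F}. Below L: {H, Q, P}.
Intersection: {H, Q, P} — 3.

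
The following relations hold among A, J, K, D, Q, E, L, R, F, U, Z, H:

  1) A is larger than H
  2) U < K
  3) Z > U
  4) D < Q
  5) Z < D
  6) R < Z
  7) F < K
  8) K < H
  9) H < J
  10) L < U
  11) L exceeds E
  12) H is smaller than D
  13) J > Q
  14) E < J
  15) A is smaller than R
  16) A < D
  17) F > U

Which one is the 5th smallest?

Chaining the given pairs: E < L < U < F < K < H < A < R < Z < D < Q < J.
Counting 5 from the smallest end gives K.

K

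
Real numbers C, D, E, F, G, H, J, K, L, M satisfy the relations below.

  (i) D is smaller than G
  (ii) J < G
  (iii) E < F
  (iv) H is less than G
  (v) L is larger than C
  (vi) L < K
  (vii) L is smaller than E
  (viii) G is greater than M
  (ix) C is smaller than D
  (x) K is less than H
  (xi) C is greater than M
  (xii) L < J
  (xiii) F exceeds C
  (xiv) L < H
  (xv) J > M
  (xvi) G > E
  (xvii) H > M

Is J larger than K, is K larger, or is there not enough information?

undetermined

Following every chain through J: above J we get G; below J we get M, C, L.
K is not reached, and no chain runs the other way from K to J.
So the given relations leave the order of J and K undetermined.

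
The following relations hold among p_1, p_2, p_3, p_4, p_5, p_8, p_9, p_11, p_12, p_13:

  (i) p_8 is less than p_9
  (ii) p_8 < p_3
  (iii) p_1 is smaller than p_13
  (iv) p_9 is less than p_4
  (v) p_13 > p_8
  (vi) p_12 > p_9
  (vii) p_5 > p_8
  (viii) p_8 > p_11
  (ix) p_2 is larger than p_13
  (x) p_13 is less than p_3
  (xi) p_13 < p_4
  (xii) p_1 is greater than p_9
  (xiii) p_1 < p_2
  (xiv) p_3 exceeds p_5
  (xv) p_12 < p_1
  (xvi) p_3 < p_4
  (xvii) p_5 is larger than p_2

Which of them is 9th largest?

p_8

The consecutive relations fix a unique order: p_11 < p_8 < p_9 < p_12 < p_1 < p_13 < p_2 < p_5 < p_3 < p_4.
Counting 9 from the largest end gives p_8.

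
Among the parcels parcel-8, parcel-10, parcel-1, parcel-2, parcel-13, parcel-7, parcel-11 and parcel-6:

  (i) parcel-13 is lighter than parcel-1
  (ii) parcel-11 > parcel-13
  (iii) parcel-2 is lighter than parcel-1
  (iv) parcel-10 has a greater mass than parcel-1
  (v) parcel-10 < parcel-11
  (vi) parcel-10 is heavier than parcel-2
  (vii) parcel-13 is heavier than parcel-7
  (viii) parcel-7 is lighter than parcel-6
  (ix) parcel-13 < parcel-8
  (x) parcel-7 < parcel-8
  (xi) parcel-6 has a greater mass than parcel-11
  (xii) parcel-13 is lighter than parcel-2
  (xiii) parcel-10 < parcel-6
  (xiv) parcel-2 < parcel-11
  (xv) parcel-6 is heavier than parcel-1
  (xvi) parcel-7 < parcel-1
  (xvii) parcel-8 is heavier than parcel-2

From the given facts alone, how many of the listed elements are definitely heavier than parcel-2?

The elements the relations force above parcel-2 are parcel-8, parcel-1, parcel-10, parcel-11, parcel-6 — no chain reaches any other.
That is 5.

5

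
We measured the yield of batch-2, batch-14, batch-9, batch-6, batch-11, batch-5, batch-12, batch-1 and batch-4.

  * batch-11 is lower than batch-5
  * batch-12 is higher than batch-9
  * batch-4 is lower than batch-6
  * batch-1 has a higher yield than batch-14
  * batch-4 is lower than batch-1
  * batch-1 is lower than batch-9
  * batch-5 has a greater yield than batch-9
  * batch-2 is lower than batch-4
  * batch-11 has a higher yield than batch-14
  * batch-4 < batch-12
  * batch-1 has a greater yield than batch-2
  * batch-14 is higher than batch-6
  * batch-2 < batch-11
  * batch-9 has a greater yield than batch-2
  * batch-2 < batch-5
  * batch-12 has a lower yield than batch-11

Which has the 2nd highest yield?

batch-11

Chaining the given pairs: batch-2 < batch-4 < batch-6 < batch-14 < batch-1 < batch-9 < batch-12 < batch-11 < batch-5.
Counting 2 from the largest end gives batch-11.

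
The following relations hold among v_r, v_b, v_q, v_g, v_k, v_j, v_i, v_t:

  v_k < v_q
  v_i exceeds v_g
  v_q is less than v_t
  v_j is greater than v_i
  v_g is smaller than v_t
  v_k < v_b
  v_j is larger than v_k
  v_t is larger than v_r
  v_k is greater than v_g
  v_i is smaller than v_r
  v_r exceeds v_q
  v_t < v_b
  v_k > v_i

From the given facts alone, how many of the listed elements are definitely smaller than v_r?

4

The elements the relations force below v_r are v_g, v_i, v_k, v_q — no chain reaches any other.
That is 4.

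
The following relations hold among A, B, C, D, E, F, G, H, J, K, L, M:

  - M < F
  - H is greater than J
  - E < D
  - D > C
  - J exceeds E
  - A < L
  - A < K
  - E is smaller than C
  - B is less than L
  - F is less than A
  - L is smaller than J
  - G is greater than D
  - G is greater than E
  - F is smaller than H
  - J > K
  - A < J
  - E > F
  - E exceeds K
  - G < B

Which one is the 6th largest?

D

Chaining the given pairs: M < F < A < K < E < C < D < G < B < L < J < H.
Counting 6 from the largest end gives D.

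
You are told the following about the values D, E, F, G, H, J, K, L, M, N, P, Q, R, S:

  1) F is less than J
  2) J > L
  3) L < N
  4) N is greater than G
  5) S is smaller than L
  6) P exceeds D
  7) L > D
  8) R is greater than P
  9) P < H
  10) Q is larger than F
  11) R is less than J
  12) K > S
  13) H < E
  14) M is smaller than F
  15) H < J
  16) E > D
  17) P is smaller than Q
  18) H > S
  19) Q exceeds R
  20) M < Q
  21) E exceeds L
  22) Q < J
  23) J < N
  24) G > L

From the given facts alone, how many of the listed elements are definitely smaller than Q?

Directly below Q: M, P, R, F.
One step further: D (5 so far).
Nothing else is reachable below Q; 5 in all.

5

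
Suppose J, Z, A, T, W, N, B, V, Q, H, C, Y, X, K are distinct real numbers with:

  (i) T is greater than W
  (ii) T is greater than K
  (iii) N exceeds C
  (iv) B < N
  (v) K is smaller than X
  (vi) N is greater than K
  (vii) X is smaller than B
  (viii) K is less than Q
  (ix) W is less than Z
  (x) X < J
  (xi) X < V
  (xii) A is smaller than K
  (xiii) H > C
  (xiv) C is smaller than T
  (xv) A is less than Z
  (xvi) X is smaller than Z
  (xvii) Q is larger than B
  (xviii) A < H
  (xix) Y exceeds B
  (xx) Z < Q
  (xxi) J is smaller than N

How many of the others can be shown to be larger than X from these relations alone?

The elements the relations force above X are B, J, V, Y, Z, Q, N — no chain reaches any other.
That is 7.

7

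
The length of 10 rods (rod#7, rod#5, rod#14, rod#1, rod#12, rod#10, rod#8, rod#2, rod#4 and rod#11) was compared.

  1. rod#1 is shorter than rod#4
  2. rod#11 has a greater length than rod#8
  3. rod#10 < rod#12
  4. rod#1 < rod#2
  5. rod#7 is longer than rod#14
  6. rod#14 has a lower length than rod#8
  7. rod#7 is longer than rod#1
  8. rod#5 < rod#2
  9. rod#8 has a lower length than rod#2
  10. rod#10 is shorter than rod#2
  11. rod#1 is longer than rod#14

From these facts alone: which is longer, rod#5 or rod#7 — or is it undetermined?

Following every chain through rod#5: above rod#5 we get rod#2.
rod#7 is not reached, and no chain runs the other way from rod#7 to rod#5.
So the given relations leave the order of rod#5 and rod#7 undetermined.

undetermined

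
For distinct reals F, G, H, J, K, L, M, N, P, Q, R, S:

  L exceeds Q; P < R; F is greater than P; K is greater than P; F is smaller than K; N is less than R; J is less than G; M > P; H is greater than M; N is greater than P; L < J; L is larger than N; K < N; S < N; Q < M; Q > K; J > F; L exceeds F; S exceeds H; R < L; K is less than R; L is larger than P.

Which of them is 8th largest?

Piecing the relations together gives one ordering: P < F < K < Q < M < H < S < N < R < L < J < G.
Counting 8 from the largest end gives M.

M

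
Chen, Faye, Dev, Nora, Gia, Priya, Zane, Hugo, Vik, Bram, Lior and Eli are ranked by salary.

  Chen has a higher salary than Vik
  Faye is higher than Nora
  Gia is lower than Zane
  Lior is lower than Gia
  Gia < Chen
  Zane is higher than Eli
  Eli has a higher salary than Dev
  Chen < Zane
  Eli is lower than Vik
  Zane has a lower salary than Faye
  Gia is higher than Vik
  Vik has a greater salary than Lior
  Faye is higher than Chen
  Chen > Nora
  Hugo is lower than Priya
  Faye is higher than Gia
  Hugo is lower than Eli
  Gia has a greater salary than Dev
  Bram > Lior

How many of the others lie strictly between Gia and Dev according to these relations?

2

Chaining upward from Dev reaches: Eli, Vik, Chen, Zane, Faye.
Chaining downward from Gia reaches: Lior, Hugo, Eli, Vik.
Strictly between Dev and Gia are those in both lists: Eli, Vik — 2 elements.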